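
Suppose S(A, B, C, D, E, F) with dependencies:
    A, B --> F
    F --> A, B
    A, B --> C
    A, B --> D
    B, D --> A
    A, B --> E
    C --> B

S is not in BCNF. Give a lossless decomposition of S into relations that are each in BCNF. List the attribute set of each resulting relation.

{A, C, D, E, F}; {B, C}

Candidate keys of the original relation: {A, B}, {A, C}, {B, D}, {C, D}, {F}.
In {A, B, C, D, E, F}, {C} is not a superkey ({C}⁺ restricted to this set is {B, C}), so split on C --> B into {B, C} and {A, C, D, E, F}.
{B, C} has no BCNF violation.
{A, C, D, E, F} has no BCNF violation.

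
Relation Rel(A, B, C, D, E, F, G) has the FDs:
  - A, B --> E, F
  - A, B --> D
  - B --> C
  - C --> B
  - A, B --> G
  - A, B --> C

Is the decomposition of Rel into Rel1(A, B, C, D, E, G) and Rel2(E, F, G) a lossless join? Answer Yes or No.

No

Rel1 ∩ Rel2 = {E, G}; its closure under F is {E, G}.
Rel1 ⊄ {E, G} and Rel2 ⊄ {E, G}, so the split is lossy.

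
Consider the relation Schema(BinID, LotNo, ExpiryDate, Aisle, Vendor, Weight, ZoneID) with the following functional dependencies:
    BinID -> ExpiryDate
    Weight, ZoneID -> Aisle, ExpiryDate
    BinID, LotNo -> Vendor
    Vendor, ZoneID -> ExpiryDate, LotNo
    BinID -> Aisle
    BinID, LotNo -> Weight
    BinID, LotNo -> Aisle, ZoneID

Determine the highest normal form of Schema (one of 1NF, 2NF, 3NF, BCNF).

1NF

Candidate keys: {BinID, LotNo}, {BinID, Vendor, ZoneID}. Prime attributes: {BinID, LotNo, Vendor, ZoneID}.
BinID -> ExpiryDate breaks BCNF: {BinID}⁺ = {Aisle, BinID, ExpiryDate}, so {BinID} is not a superkey.
BinID -> ExpiryDate has non-prime {ExpiryDate} on the right and a non-superkey on the left, so 3NF fails.
The proper key subset {BinID} of {BinID, LotNo} determines non-prime {Aisle, ExpiryDate}, so the relation is not even in 2NF.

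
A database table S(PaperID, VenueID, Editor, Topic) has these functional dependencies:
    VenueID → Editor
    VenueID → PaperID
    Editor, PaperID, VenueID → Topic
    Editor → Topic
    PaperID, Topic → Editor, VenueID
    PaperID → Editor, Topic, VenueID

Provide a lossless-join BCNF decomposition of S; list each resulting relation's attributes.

Candidate keys of the original relation: {PaperID}, {VenueID}.
In {Editor, PaperID, Topic, VenueID}, {Editor} is not a superkey ({Editor}⁺ restricted to this set is {Editor, Topic}), so split on Editor → Topic into {Editor, Topic} and {Editor, PaperID, VenueID}.
{Editor, Topic}: every determinant is a superkey — BCNF.
{Editor, PaperID, VenueID}: every determinant is a superkey — BCNF.

{Editor, PaperID, VenueID}; {Editor, Topic}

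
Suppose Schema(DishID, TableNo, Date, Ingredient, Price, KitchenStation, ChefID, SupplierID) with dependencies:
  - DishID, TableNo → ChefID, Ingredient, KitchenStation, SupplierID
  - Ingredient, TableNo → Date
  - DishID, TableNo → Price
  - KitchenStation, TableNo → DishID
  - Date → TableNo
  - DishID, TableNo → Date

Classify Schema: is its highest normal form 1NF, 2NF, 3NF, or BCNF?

Candidate keys: {Date, DishID}, {Date, KitchenStation}, {DishID, TableNo}, {KitchenStation, TableNo}. Prime attributes: {Date, DishID, KitchenStation, TableNo}.
For Ingredient, TableNo → Date we have {Ingredient, TableNo}⁺ = {Date, Ingredient, TableNo}; {Ingredient, TableNo} is not a superkey, so BCNF fails.
But every attribute on its right side ({Date}) is prime, and the same holds for every other non-superkey FD, so 3NF still holds.

3NF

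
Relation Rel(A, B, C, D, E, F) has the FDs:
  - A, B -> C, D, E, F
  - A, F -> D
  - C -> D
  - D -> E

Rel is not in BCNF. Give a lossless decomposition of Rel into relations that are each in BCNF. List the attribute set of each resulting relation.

Candidate key of the original relation: {A, B}.
In {A, B, C, D, E, F}, {A, F} is not a superkey ({A, F}⁺ restricted to this set is {A, D, E, F}), so split on A, F -> D, E into {A, D, E, F} and {A, B, C, F}.
In {A, D, E, F}, {D} is not a superkey ({D}⁺ restricted to this set is {D, E}), so split on D -> E into {D, E} and {A, D, F}.
{D, E} has no BCNF violation.
{A, D, F} has no BCNF violation.
{A, B, C, F} has no BCNF violation.

{A, B, C, F}; {A, D, F}; {D, E}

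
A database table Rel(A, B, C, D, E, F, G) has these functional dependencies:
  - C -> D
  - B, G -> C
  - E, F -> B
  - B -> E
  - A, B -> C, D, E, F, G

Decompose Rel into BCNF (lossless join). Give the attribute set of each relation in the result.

{A, B, F, G}; {B, C, G}; {B, E}; {C, D}

Candidate keys of the original relation: {A, B}, {A, E, F}.
Within {A, B, C, D, E, F, G}: {C}⁺ ∩ {A, B, C, D, E, F, G} = {C, D}, not the whole set, so C -> D violates BCNF; decompose into {C, D} and {A, B, C, E, F, G}.
{C, D}: every determinant is a superkey — BCNF.
Within {A, B, C, E, F, G}: {B, G}⁺ ∩ {A, B, C, E, F, G} = {B, C, E, G}, not the whole set, so B, G -> C, E violates BCNF; decompose into {B, C, E, G} and {A, B, F, G}.
Within {B, C, E, G}: {B}⁺ ∩ {B, C, E, G} = {B, E}, not the whole set, so B -> E violates BCNF; decompose into {B, E} and {B, C, G}.
{B, E}: every determinant is a superkey — BCNF.
{B, C, G}: every determinant is a superkey — BCNF.
{A, B, F, G}: every determinant is a superkey — BCNF.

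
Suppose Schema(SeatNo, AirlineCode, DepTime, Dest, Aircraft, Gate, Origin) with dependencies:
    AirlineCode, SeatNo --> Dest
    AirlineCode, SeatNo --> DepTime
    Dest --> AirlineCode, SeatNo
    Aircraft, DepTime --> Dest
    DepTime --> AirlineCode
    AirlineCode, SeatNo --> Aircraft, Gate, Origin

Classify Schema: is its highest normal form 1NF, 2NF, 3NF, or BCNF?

3NF

Candidate keys: {Aircraft, DepTime}, {AirlineCode, SeatNo}, {DepTime, SeatNo}, {Dest}. Prime attributes: {Aircraft, AirlineCode, DepTime, Dest, SeatNo}.
DepTime --> AirlineCode breaks BCNF: {DepTime}⁺ = {AirlineCode, DepTime}, so {DepTime} is not a superkey.
But every attribute on its right side ({AirlineCode}) is prime, and the same holds for every other non-superkey FD, so 3NF still holds.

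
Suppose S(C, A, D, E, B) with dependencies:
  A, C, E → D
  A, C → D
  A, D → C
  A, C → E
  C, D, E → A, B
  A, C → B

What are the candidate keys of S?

{A, C}⁺ = {A, B, C, D, E} — all of the relation — so {A, C} is a candidate key.
{A, D}⁺ = {A, B, C, D, E} — all of the relation — so {A, D} is a candidate key.
{C, D, E}⁺ = {A, B, C, D, E} — all of the relation — so {C, D, E} is a candidate key.
These are minimal and exhaustive — every other superkey contains one of them.

{A, C}, {A, D}, {C, D, E}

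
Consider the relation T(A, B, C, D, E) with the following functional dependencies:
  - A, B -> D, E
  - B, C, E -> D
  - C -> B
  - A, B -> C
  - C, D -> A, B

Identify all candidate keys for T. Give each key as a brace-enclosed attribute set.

{A, B}, {A, C}, {C, D}, {C, E}

Closure of {A, B} is {A, B, C, D, E}, the whole schema; {A, B} is a candidate key.
Closure of {A, C} is {A, B, C, D, E}, the whole schema; {A, C} is a candidate key.
Closure of {C, D} is {A, B, C, D, E}, the whole schema; {C, D} is a candidate key.
Closure of {C, E} is {A, B, C, D, E}, the whole schema; {C, E} is a candidate key.
No proper subset of any of these is a key, and no other minimal superkey exists.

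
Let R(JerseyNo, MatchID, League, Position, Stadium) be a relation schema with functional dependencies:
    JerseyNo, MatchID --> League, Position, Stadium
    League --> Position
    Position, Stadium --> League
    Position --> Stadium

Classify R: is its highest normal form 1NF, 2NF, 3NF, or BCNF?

Candidate key: {JerseyNo, MatchID}. Prime attributes: {JerseyNo, MatchID}.
League --> Position: {League}⁺ = {League, Position, Stadium}, which is not all of the attributes, so the left side is not a superkey — BCNF is violated.
League --> Position has non-prime {Position} on the right and a non-superkey on the left, so 3NF fails.
Checking every proper subset of each key, none determines a non-prime attribute — 2NF is satisfied.

2NF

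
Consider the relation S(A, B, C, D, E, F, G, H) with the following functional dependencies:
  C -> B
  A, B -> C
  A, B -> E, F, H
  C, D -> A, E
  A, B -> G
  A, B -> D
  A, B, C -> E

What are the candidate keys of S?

{A, B}, {A, C}, {C, D}

Closure of {A, B} is {A, B, C, D, E, F, G, H}, the whole schema; {A, B} is a candidate key.
Closure of {A, C} is {A, B, C, D, E, F, G, H}, the whole schema; {A, C} is a candidate key.
Closure of {C, D} is {A, B, C, D, E, F, G, H}, the whole schema; {C, D} is a candidate key.
No proper subset of any of these is a key, and no other minimal superkey exists.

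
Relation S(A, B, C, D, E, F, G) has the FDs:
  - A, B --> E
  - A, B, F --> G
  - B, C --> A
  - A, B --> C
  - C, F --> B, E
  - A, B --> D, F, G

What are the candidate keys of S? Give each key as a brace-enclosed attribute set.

{A, B}⁺ = {A, B, C, D, E, F, G} — all of the relation — so {A, B} is a candidate key.
{B, C}⁺ = {A, B, C, D, E, F, G} — all of the relation — so {B, C} is a candidate key.
{C, F}⁺ = {A, B, C, D, E, F, G} — all of the relation — so {C, F} is a candidate key.
Any other superkey properly contains one of these, so there are no further candidate keys.

{A, B}, {B, C}, {C, F}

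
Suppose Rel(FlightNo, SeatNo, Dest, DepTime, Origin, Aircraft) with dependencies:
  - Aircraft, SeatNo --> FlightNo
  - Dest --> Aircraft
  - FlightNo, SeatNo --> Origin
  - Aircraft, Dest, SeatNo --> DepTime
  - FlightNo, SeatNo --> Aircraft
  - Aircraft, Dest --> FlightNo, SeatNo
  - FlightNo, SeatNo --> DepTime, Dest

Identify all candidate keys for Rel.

{Dest} is a candidate key since {Dest}⁺ = {Aircraft, DepTime, Dest, FlightNo, Origin, SeatNo} covers every attribute.
{Aircraft, SeatNo} is a candidate key since {Aircraft, SeatNo}⁺ = {Aircraft, DepTime, Dest, FlightNo, Origin, SeatNo} covers every attribute.
{FlightNo, SeatNo} is a candidate key since {FlightNo, SeatNo}⁺ = {Aircraft, DepTime, Dest, FlightNo, Origin, SeatNo} covers every attribute.
These are minimal and exhaustive — every other superkey contains one of them.

{Aircraft, SeatNo}, {Dest}, {FlightNo, SeatNo}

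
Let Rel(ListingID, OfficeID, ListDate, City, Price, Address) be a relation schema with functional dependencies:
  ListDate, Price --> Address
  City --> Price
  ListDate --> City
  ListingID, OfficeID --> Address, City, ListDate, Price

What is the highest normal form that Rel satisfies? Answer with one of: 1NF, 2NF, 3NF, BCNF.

Candidate key: {ListingID, OfficeID}. Prime attributes: {ListingID, OfficeID}.
ListDate, Price --> Address: {ListDate, Price}⁺ = {Address, City, ListDate, Price}, which is not all of the attributes, so the left side is not a superkey — BCNF is violated.
ListDate, Price --> Address has non-prime {Address} on the right and a non-superkey on the left, so 3NF fails.
No proper subset of a key has a non-prime attribute in its closure, so there is no partial dependency; 2NF holds.

2NF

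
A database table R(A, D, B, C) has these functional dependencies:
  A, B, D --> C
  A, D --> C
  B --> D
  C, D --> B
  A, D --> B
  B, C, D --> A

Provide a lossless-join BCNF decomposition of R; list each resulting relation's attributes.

{A, B, C}; {B, D}

Candidate keys of the original relation: {A, B}, {A, D}, {B, C}, {C, D}.
{A, B, C, D}: {B} determines {B, D} here but is not a superkey — split on B --> D, giving {B, D} and {A, B, C}.
{B, D} has no BCNF violation.
{A, B, C} has no BCNF violation.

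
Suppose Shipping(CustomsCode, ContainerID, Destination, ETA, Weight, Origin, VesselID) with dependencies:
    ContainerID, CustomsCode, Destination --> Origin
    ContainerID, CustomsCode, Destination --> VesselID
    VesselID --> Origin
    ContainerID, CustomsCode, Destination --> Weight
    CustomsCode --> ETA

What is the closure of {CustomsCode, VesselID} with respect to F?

Start with {CustomsCode, VesselID}.
VesselID --> Origin applies; add {Origin} → now {CustomsCode, Origin, VesselID}.
CustomsCode --> ETA applies; add {ETA} → now {CustomsCode, ETA, Origin, VesselID}.
No further FD applies.

{CustomsCode, ETA, Origin, VesselID}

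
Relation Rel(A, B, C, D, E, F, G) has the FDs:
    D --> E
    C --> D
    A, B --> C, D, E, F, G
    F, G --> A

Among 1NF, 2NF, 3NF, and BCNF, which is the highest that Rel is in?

Candidate keys: {A, B}, {B, F, G}. Prime attributes: {A, B, F, G}.
D --> E breaks BCNF: {D}⁺ = {D, E}, so {D} is not a superkey.
Because {E} is non-prime and the left side of D --> E is not a superkey, the relation is not in 3NF.
No non-prime attribute depends on a proper subset of any candidate key, so 2NF holds.

2NF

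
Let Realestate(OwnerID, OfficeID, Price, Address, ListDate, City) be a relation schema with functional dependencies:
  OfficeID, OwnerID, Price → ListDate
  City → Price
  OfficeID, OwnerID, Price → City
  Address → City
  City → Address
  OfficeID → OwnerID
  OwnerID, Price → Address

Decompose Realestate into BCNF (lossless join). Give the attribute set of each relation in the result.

Candidate keys of the original relation: {Address, OfficeID}, {City, OfficeID}, {OfficeID, Price}.
In {Address, City, ListDate, OfficeID, OwnerID, Price}, {City} is not a superkey ({City}⁺ restricted to this set is {Address, City, Price}), so split on City → Address, Price into {Address, City, Price} and {City, ListDate, OfficeID, OwnerID}.
{Address, City, Price}: every determinant is a superkey — BCNF.
In {City, ListDate, OfficeID, OwnerID}, {OfficeID} is not a superkey ({OfficeID}⁺ restricted to this set is {OfficeID, OwnerID}), so split on OfficeID → OwnerID into {OfficeID, OwnerID} and {City, ListDate, OfficeID}.
{OfficeID, OwnerID}: every determinant is a superkey — BCNF.
{City, ListDate, OfficeID}: every determinant is a superkey — BCNF.

{Address, City, Price}; {City, ListDate, OfficeID}; {OfficeID, OwnerID}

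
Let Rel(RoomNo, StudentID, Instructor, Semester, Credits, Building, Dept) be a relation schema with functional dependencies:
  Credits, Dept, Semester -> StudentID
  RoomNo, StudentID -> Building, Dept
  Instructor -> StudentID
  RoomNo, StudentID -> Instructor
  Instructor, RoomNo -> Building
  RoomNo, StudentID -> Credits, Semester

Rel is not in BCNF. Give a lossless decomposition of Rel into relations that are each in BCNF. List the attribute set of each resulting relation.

{Building, Credits, Dept, Instructor, RoomNo, Semester}; {Credits, Dept, Semester, StudentID}

Candidate keys of the original relation: {Credits, Dept, RoomNo, Semester}, {Instructor, RoomNo}, {RoomNo, StudentID}.
{Building, Credits, Dept, Instructor, RoomNo, Semester, StudentID}: {Credits, Dept, Semester} determines {Credits, Dept, Semester, StudentID} here but is not a superkey — split on Credits, Dept, Semester -> StudentID, giving {Credits, Dept, Semester, StudentID} and {Building, Credits, Dept, Instructor, RoomNo, Semester}.
{Credits, Dept, Semester, StudentID} has no BCNF violation.
{Building, Credits, Dept, Instructor, RoomNo, Semester} has no BCNF violation.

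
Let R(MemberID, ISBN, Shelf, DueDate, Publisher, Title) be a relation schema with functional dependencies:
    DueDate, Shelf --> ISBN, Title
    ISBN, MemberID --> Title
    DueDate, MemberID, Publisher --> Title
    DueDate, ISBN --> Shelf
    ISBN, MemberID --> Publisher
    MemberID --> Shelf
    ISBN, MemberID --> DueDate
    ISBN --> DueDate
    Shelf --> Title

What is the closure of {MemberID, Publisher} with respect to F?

Start with {MemberID, Publisher}.
MemberID --> Shelf applies; add {Shelf} → now {MemberID, Publisher, Shelf}.
Shelf --> Title applies; add {Title} → now {MemberID, Publisher, Shelf, Title}.
No further FD applies.

{MemberID, Publisher, Shelf, Title}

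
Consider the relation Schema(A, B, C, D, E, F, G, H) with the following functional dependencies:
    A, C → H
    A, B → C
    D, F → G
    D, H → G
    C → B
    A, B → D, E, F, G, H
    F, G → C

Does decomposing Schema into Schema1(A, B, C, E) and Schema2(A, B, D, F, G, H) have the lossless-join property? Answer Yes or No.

Schema1 ∩ Schema2 = {A, B}; its closure under F is {A, B, C, D, E, F, G, H}.
Schema1 is contained in that closure, so Schema1 ∩ Schema2 → Schema1 holds and the join is lossless.

Yes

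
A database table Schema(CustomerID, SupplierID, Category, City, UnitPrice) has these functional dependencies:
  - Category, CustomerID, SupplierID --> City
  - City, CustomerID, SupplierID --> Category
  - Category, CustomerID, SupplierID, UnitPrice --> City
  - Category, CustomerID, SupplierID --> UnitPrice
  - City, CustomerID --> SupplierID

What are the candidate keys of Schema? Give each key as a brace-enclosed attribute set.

{Category, CustomerID, SupplierID}, {City, CustomerID}

Attributes never on any right-hand side: {CustomerID} — every candidate key must contain it.
{City, CustomerID}⁺ = {Category, City, CustomerID, SupplierID, UnitPrice}, which is every attribute, so {City, CustomerID} is a candidate key.
{Category, CustomerID, SupplierID}⁺ = {Category, City, CustomerID, SupplierID, UnitPrice}, which is every attribute, so {Category, CustomerID, SupplierID} is a candidate key.
No proper subset of any of these is a key, and no other minimal superkey exists.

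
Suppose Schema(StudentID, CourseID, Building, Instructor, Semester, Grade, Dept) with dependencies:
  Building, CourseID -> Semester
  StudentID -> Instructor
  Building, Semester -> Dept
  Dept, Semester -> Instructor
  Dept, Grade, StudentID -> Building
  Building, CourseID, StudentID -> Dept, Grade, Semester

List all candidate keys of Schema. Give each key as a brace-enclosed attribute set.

{Building, CourseID, StudentID}, {CourseID, Dept, Grade, StudentID}

No FD produces {CourseID, StudentID}, so they must be in every candidate key.
Closure of {Building, CourseID, StudentID} is {Building, CourseID, Dept, Grade, Instructor, Semester, StudentID}, the whole schema; {Building, CourseID, StudentID} is a candidate key.
Closure of {CourseID, Dept, Grade, StudentID} is {Building, CourseID, Dept, Grade, Instructor, Semester, StudentID}, the whole schema; {CourseID, Dept, Grade, StudentID} is a candidate key.
No proper subset of any of these is a key, and no other minimal superkey exists.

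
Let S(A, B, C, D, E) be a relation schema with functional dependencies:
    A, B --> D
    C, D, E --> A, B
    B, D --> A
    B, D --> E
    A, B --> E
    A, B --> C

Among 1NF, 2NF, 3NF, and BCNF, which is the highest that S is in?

BCNF

Candidate keys: {A, B}, {B, D}, {C, D, E}. Prime attributes: {A, B, C, D, E}.
Each dependency's left side is a superkey — BCNF holds.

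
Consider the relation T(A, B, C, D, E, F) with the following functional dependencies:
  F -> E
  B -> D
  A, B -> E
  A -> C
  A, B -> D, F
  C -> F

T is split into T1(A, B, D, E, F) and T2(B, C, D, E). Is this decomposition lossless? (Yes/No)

T1 ∩ T2 = {B, D, E}; its closure under F is {B, D, E}.
Neither T1 nor T2 is contained in that closure, so the decomposition is lossy.

No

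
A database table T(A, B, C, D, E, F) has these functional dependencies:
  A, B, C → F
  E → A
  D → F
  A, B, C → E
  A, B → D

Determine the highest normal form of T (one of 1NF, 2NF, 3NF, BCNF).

1NF

Candidate keys: {A, B, C}, {B, C, E}. Prime attributes: {A, B, C, E}.
For E → A we have {E}⁺ = {A, E}; {E} is not a superkey, so BCNF fails.
D → F has non-prime {F} on the right and a non-superkey on the left, so 3NF fails.
Since {A, B} ⊂ {A, B, C} and {A, B}⁺ ⊇ {D, F} with {D, F} non-prime, there is a partial dependency; 2NF fails.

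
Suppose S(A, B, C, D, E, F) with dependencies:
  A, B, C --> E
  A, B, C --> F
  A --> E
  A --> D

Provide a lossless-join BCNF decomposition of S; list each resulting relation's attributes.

{A, B, C, F}; {A, D, E}

Candidate key of the original relation: {A, B, C}.
Within {A, B, C, D, E, F}: {A}⁺ ∩ {A, B, C, D, E, F} = {A, D, E}, not the whole set, so A --> D, E violates BCNF; decompose into {A, D, E} and {A, B, C, F}.
{A, D, E}: every determinant is a superkey — BCNF.
{A, B, C, F}: every determinant is a superkey — BCNF.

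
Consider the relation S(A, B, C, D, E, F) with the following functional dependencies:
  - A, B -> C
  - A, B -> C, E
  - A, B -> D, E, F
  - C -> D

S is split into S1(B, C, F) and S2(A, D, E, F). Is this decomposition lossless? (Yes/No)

The shared attributes are {F} and {F}⁺ = {F}.
Neither S1 nor S2 is contained in that closure, so the decomposition is lossy.

No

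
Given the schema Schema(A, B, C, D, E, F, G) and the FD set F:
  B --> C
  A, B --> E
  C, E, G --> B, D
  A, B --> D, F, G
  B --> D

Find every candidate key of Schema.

{A} never appears on the right of any FD, so every key must include it.
{A, B} is a candidate key since {A, B}⁺ = {A, B, C, D, E, F, G} covers every attribute.
{A, C, E, G} is a candidate key since {A, C, E, G}⁺ = {A, B, C, D, E, F, G} covers every attribute.
Any other superkey properly contains one of these, so there are no further candidate keys.

{A, B}, {A, C, E, G}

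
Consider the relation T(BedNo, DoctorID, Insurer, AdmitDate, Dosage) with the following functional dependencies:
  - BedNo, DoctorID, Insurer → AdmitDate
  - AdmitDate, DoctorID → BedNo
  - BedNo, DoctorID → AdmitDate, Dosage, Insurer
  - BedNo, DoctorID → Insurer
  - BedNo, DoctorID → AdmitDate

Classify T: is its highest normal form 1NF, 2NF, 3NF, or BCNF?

Candidate keys: {AdmitDate, DoctorID}, {BedNo, DoctorID}. Prime attributes: {AdmitDate, BedNo, DoctorID}.
Each dependency's left side is a superkey — BCNF holds.

BCNF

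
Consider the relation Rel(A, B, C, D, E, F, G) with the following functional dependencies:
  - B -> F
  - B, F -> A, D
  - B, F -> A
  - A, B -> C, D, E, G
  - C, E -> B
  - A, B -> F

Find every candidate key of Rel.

Closure of {B} is {A, B, C, D, E, F, G}, the whole schema; {B} is a candidate key.
Closure of {C, E} is {A, B, C, D, E, F, G}, the whole schema; {C, E} is a candidate key.
Any other superkey properly contains one of these, so there are no further candidate keys.

{B}, {C, E}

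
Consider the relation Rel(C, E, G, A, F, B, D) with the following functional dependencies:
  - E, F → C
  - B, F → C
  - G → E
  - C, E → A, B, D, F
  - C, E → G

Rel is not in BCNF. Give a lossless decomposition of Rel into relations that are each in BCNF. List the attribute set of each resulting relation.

Candidate keys of the original relation: {C, E}, {C, G}, {E, F}, {F, G}.
{A, B, C, D, E, F, G}: {B, F} determines {B, C, F} here but is not a superkey — split on B, F → C, giving {B, C, F} and {A, B, D, E, F, G}.
{B, C, F} is in BCNF.
{A, B, D, E, F, G}: {G} determines {E, G} here but is not a superkey — split on G → E, giving {E, G} and {A, B, D, F, G}.
{E, G} is in BCNF.
{A, B, D, F, G} is in BCNF.

{A, B, D, F, G}; {B, C, F}; {E, G}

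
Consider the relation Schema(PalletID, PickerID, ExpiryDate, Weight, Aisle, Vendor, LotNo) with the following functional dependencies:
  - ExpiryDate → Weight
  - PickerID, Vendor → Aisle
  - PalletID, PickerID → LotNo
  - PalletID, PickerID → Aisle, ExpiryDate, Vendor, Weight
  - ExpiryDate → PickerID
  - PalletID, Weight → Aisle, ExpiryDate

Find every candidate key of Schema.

{ExpiryDate, PalletID}, {PalletID, PickerID}, {PalletID, Weight}

{PalletID} never appears on the right of any FD, so every key must include it.
{ExpiryDate, PalletID} is a candidate key since {ExpiryDate, PalletID}⁺ = {Aisle, ExpiryDate, LotNo, PalletID, PickerID, Vendor, Weight} covers every attribute.
{PalletID, PickerID} is a candidate key since {PalletID, PickerID}⁺ = {Aisle, ExpiryDate, LotNo, PalletID, PickerID, Vendor, Weight} covers every attribute.
{PalletID, Weight} is a candidate key since {PalletID, Weight}⁺ = {Aisle, ExpiryDate, LotNo, PalletID, PickerID, Vendor, Weight} covers every attribute.
No proper subset of any of these is a key, and no other minimal superkey exists.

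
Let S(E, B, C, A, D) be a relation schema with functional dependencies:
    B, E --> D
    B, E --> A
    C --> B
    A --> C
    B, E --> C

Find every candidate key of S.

{A, E}, {B, E}, {C, E}

{E} never appears on the right of any FD, so every key must include it.
{A, E}⁺ = {A, B, C, D, E}, which is every attribute, so {A, E} is a candidate key.
{B, E}⁺ = {A, B, C, D, E}, which is every attribute, so {B, E} is a candidate key.
{C, E}⁺ = {A, B, C, D, E}, which is every attribute, so {C, E} is a candidate key.
Any other superkey properly contains one of these, so there are no further candidate keys.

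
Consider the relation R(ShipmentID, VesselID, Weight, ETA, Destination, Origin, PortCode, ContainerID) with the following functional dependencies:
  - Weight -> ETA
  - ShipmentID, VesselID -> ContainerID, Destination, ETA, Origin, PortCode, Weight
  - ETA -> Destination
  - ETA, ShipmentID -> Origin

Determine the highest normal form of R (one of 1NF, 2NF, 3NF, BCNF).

2NF

Candidate key: {ShipmentID, VesselID}. Prime attributes: {ShipmentID, VesselID}.
Weight -> ETA: {Weight}⁺ = {Destination, ETA, Weight}, which is not all of the attributes, so the left side is not a superkey — BCNF is violated.
Because {ETA} is non-prime and the left side of Weight -> ETA is not a superkey, the relation is not in 3NF.
No proper subset of a key has a non-prime attribute in its closure, so there is no partial dependency; 2NF holds.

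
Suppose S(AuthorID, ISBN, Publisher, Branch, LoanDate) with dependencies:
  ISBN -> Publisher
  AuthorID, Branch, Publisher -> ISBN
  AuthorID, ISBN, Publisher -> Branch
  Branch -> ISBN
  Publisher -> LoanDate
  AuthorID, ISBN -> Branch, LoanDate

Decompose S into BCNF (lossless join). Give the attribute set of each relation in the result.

{AuthorID, Branch}; {Branch, ISBN}; {ISBN, Publisher}; {LoanDate, Publisher}

Candidate keys of the original relation: {AuthorID, Branch}, {AuthorID, ISBN}.
Within {AuthorID, Branch, ISBN, LoanDate, Publisher}: {ISBN}⁺ ∩ {AuthorID, Branch, ISBN, LoanDate, Publisher} = {ISBN, LoanDate, Publisher}, not the whole set, so ISBN -> LoanDate, Publisher violates BCNF; decompose into {ISBN, LoanDate, Publisher} and {AuthorID, Branch, ISBN}.
Within {ISBN, LoanDate, Publisher}: {Publisher}⁺ ∩ {ISBN, LoanDate, Publisher} = {LoanDate, Publisher}, not the whole set, so Publisher -> LoanDate violates BCNF; decompose into {LoanDate, Publisher} and {ISBN, Publisher}.
{LoanDate, Publisher}: every determinant is a superkey — BCNF.
{ISBN, Publisher}: every determinant is a superkey — BCNF.
Within {AuthorID, Branch, ISBN}: {Branch}⁺ ∩ {AuthorID, Branch, ISBN} = {Branch, ISBN}, not the whole set, so Branch -> ISBN violates BCNF; decompose into {Branch, ISBN} and {AuthorID, Branch}.
{Branch, ISBN}: every determinant is a superkey — BCNF.
{AuthorID, Branch}: every determinant is a superkey — BCNF.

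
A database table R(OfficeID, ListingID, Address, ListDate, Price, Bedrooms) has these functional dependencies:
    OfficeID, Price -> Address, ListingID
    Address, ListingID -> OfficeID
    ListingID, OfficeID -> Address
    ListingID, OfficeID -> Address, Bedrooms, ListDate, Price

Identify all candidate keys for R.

{Address, ListingID}, {ListingID, OfficeID}, {OfficeID, Price}

{Address, ListingID} is a candidate key since {Address, ListingID}⁺ = {Address, Bedrooms, ListDate, ListingID, OfficeID, Price} covers every attribute.
{ListingID, OfficeID} is a candidate key since {ListingID, OfficeID}⁺ = {Address, Bedrooms, ListDate, ListingID, OfficeID, Price} covers every attribute.
{OfficeID, Price} is a candidate key since {OfficeID, Price}⁺ = {Address, Bedrooms, ListDate, ListingID, OfficeID, Price} covers every attribute.
These are minimal and exhaustive — every other superkey contains one of them.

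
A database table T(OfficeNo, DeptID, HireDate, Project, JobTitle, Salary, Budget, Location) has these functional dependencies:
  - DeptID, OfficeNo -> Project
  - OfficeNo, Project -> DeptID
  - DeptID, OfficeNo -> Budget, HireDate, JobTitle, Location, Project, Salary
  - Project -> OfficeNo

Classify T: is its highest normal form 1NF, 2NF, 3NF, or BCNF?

Candidate keys: {DeptID, OfficeNo}, {Project}. Prime attributes: {DeptID, OfficeNo, Project}.
Every FD has a superkey on the left, so the relation is in BCNF.

BCNF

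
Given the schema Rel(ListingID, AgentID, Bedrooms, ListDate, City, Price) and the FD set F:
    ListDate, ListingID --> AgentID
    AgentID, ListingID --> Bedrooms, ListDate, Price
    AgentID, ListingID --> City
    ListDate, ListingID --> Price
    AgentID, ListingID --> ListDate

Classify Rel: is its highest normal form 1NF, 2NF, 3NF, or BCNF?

Candidate keys: {AgentID, ListingID}, {ListDate, ListingID}. Prime attributes: {AgentID, ListDate, ListingID}.
The left-hand side of every FD is a superkey, so BCNF is satisfied.

BCNF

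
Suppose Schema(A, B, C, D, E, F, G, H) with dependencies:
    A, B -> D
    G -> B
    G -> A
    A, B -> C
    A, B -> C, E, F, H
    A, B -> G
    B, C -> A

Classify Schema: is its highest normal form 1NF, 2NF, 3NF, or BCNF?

BCNF

Candidate keys: {A, B}, {B, C}, {G}. Prime attributes: {A, B, C, G}.
Every FD has a superkey on the left, so the relation is in BCNF.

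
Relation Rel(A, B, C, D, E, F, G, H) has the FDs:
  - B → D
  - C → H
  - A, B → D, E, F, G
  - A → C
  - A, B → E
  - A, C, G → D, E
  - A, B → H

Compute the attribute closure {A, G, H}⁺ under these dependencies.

{A, C, D, E, G, H}

Start with {A, G, H}.
A → C applies; add {C} → now {A, C, G, H}.
A, C, G → D, E applies; add {D, E} → now {A, C, D, E, G, H}.
No further FD applies.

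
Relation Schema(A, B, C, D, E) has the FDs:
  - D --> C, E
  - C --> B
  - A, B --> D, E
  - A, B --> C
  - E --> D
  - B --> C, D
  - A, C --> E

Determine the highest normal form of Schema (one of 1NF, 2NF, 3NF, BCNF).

3NF

Candidate keys: {A, B}, {A, C}, {A, D}, {A, E}. Prime attributes: {A, B, C, D, E}.
For D --> C, E we have {D}⁺ = {B, C, D, E}; {D} is not a superkey, so BCNF fails.
But every attribute on its right side ({C, E}) is prime, and the same holds for every other non-superkey FD, so 3NF still holds.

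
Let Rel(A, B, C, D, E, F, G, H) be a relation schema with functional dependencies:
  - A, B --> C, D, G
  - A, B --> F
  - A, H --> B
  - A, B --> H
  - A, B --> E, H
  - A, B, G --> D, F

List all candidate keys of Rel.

{A, B}, {A, H}

Attributes never on any right-hand side: {A} — every candidate key must contain it.
{A, B}⁺ = {A, B, C, D, E, F, G, H}, which is every attribute, so {A, B} is a candidate key.
{A, H}⁺ = {A, B, C, D, E, F, G, H}, which is every attribute, so {A, H} is a candidate key.
Any other superkey properly contains one of these, so there are no further candidate keys.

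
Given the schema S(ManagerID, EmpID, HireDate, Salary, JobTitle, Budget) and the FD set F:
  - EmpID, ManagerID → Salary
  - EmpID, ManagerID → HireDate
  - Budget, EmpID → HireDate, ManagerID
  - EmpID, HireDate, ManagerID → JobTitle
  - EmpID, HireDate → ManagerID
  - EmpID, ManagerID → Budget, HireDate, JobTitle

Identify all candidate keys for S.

{Budget, EmpID}, {EmpID, HireDate}, {EmpID, ManagerID}

Attributes never on any right-hand side: {EmpID} — every candidate key must contain it.
{Budget, EmpID}⁺ = {Budget, EmpID, HireDate, JobTitle, ManagerID, Salary} — all of the relation — so {Budget, EmpID} is a candidate key.
{EmpID, HireDate}⁺ = {Budget, EmpID, HireDate, JobTitle, ManagerID, Salary} — all of the relation — so {EmpID, HireDate} is a candidate key.
{EmpID, ManagerID}⁺ = {Budget, EmpID, HireDate, JobTitle, ManagerID, Salary} — all of the relation — so {EmpID, ManagerID} is a candidate key.
These are minimal and exhaustive — every other superkey contains one of them.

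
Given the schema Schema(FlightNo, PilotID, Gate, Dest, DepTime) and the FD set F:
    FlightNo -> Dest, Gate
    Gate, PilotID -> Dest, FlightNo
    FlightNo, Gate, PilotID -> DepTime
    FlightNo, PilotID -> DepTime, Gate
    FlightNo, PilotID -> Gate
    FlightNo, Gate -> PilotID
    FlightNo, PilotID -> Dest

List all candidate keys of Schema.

{FlightNo}, {Gate, PilotID}

Closure of {FlightNo} is {DepTime, Dest, FlightNo, Gate, PilotID}, the whole schema; {FlightNo} is a candidate key.
Closure of {Gate, PilotID} is {DepTime, Dest, FlightNo, Gate, PilotID}, the whole schema; {Gate, PilotID} is a candidate key.
Any other superkey properly contains one of these, so there are no further candidate keys.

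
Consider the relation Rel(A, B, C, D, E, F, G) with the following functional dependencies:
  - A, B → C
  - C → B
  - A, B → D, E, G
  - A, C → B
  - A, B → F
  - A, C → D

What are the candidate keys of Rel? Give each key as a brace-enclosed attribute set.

Attributes never on any right-hand side: {A} — every candidate key must contain it.
Closure of {A, B} is {A, B, C, D, E, F, G}, the whole schema; {A, B} is a candidate key.
Closure of {A, C} is {A, B, C, D, E, F, G}, the whole schema; {A, C} is a candidate key.
Any other superkey properly contains one of these, so there are no further candidate keys.

{A, B}, {A, C}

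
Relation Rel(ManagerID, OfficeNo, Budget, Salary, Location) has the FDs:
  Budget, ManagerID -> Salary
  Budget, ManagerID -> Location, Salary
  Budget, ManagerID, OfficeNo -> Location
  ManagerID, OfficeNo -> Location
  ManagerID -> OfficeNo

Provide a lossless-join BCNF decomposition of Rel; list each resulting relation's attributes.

{Budget, ManagerID, Salary}; {Location, ManagerID, OfficeNo}

Candidate key of the original relation: {Budget, ManagerID}.
Within {Budget, Location, ManagerID, OfficeNo, Salary}: {ManagerID, OfficeNo}⁺ ∩ {Budget, Location, ManagerID, OfficeNo, Salary} = {Location, ManagerID, OfficeNo}, not the whole set, so ManagerID, OfficeNo -> Location violates BCNF; decompose into {Location, ManagerID, OfficeNo} and {Budget, ManagerID, OfficeNo, Salary}.
{Location, ManagerID, OfficeNo} has no BCNF violation.
Within {Budget, ManagerID, OfficeNo, Salary}: {ManagerID}⁺ ∩ {Budget, ManagerID, OfficeNo, Salary} = {ManagerID, OfficeNo}, not the whole set, so ManagerID -> OfficeNo violates BCNF; decompose into {ManagerID, OfficeNo} and {Budget, ManagerID, Salary}.
{ManagerID, OfficeNo} has no BCNF violation.
{Budget, ManagerID, Salary} has no BCNF violation.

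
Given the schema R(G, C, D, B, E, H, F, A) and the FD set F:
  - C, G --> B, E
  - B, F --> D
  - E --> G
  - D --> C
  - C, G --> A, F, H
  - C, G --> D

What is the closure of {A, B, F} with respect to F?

Start with {A, B, F}.
B, F --> D applies; add {D} → now {A, B, D, F}.
D --> C applies; add {C} → now {A, B, C, D, F}.
No further FD applies.

{A, B, C, D, F}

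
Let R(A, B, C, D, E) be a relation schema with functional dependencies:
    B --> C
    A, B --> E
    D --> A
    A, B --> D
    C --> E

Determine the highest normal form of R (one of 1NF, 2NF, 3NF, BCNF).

Candidate keys: {A, B}, {B, D}. Prime attributes: {A, B, D}.
B --> C: {B}⁺ = {B, C, E}, which is not all of the attributes, so the left side is not a superkey — BCNF is violated.
B --> C has non-prime {C} on the right and a non-superkey on the left, so 3NF fails.
{B} is a proper subset of the key {A, B}, and {B}⁺ contains the non-prime attributes {C, E} — a partial dependency, so 2NF is violated.

1NF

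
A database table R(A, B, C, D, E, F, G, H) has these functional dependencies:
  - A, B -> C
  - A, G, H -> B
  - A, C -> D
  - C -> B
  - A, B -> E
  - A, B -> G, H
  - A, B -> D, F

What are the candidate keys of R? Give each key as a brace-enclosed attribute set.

{A, B}, {A, C}, {A, G, H}

Attributes never on any right-hand side: {A} — every candidate key must contain it.
{A, B} is a candidate key since {A, B}⁺ = {A, B, C, D, E, F, G, H} covers every attribute.
{A, C} is a candidate key since {A, C}⁺ = {A, B, C, D, E, F, G, H} covers every attribute.
{A, G, H} is a candidate key since {A, G, H}⁺ = {A, B, C, D, E, F, G, H} covers every attribute.
These are minimal and exhaustive — every other superkey contains one of them.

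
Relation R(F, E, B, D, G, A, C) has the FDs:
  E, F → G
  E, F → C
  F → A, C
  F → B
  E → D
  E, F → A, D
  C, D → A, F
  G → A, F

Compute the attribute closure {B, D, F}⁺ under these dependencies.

Start with {B, D, F}.
F → A, C applies; add {A, C} → now {A, B, C, D, F}.
No further FD applies.

{A, B, C, D, F}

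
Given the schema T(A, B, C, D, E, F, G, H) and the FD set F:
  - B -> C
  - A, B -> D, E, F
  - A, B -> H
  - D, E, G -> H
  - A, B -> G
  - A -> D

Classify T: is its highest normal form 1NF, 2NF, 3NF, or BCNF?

Candidate key: {A, B}. Prime attributes: {A, B}.
B -> C breaks BCNF: {B}⁺ = {B, C}, so {B} is not a superkey.
B -> C determines the non-prime attribute {C} from a non-superkey — 3NF is violated.
{A} is a proper subset of the key {A, B}, and {A}⁺ contains the non-prime attribute {D} — a partial dependency, so 2NF is violated.

1NF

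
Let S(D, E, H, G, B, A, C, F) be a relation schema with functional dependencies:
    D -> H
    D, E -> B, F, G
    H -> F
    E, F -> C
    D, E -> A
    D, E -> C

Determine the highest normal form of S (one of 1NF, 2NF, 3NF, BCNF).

1NF

Candidate key: {D, E}. Prime attributes: {D, E}.
For D -> H we have {D}⁺ = {D, F, H}; {D} is not a superkey, so BCNF fails.
D -> H has non-prime {H} on the right and a non-superkey on the left, so 3NF fails.
Since {D} ⊂ {D, E} and {D}⁺ ⊇ {F, H} with {F, H} non-prime, there is a partial dependency; 2NF fails.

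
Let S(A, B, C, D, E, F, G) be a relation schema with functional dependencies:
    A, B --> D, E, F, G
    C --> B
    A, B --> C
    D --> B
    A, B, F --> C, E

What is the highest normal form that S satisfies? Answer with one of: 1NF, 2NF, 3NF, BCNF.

Candidate keys: {A, B}, {A, C}, {A, D}. Prime attributes: {A, B, C, D}.
C --> B breaks BCNF: {C}⁺ = {B, C}, so {C} is not a superkey.
Since {B} ⊆ prime attributes and every other non-superkey FD also has a prime right side, the schema is in 3NF.

3NF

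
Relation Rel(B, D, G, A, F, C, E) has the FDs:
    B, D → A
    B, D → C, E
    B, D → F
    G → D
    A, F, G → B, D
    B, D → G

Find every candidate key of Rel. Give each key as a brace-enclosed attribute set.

Closure of {B, D} is {A, B, C, D, E, F, G}, the whole schema; {B, D} is a candidate key.
Closure of {B, G} is {A, B, C, D, E, F, G}, the whole schema; {B, G} is a candidate key.
Closure of {A, F, G} is {A, B, C, D, E, F, G}, the whole schema; {A, F, G} is a candidate key.
No proper subset of any of these is a key, and no other minimal superkey exists.

{A, F, G}, {B, D}, {B, G}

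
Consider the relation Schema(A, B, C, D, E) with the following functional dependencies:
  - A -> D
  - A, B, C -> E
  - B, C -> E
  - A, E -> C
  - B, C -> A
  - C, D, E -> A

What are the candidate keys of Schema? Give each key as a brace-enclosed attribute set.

{A, B, E}, {B, C}

No FD produces {B}, so it must be in every candidate key.
{B, C}⁺ = {A, B, C, D, E}, which is every attribute, so {B, C} is a candidate key.
{A, B, E}⁺ = {A, B, C, D, E}, which is every attribute, so {A, B, E} is a candidate key.
No proper subset of any of these is a key, and no other minimal superkey exists.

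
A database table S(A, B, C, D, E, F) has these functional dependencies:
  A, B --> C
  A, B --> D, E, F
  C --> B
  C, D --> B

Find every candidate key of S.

{A, B}, {A, C}

Attributes never on any right-hand side: {A} — every candidate key must contain it.
{A, B} is a candidate key since {A, B}⁺ = {A, B, C, D, E, F} covers every attribute.
{A, C} is a candidate key since {A, C}⁺ = {A, B, C, D, E, F} covers every attribute.
Any other superkey properly contains one of these, so there are no further candidate keys.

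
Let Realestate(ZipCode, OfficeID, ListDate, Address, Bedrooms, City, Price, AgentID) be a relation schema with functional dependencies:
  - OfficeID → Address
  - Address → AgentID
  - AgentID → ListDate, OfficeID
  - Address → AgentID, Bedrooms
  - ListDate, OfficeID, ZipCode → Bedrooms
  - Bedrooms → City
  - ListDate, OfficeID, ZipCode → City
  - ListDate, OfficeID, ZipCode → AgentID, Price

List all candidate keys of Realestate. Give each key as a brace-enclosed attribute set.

{Address, ZipCode}, {AgentID, ZipCode}, {OfficeID, ZipCode}

{ZipCode} never appears on the right of any FD, so every key must include it.
{Address, ZipCode} is a candidate key since {Address, ZipCode}⁺ = {Address, AgentID, Bedrooms, City, ListDate, OfficeID, Price, ZipCode} covers every attribute.
{AgentID, ZipCode} is a candidate key since {AgentID, ZipCode}⁺ = {Address, AgentID, Bedrooms, City, ListDate, OfficeID, Price, ZipCode} covers every attribute.
{OfficeID, ZipCode} is a candidate key since {OfficeID, ZipCode}⁺ = {Address, AgentID, Bedrooms, City, ListDate, OfficeID, Price, ZipCode} covers every attribute.
No proper subset of any of these is a key, and no other minimal superkey exists.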